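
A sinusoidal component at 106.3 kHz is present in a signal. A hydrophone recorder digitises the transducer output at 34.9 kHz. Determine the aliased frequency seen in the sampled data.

106.3 kHz mod fs = 1.6 kHz.
1.6 kHz ≤ fs/2 = 17.45 kHz, appears at 1.6 kHz.

1.6 kHz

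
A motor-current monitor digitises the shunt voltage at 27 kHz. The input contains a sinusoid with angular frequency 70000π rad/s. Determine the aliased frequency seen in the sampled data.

ω = 70000π rad/s → f = ω/(2π) = 35000 Hz = 35 kHz.
35 kHz mod fs = 8 kHz.
8 kHz ≤ fs/2 = 13.5 kHz, appears at 8 kHz.

8 kHz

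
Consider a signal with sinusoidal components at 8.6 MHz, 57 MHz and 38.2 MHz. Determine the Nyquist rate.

Highest-frequency component: 57 MHz.
Nyquist rate = 2 × 57 MHz = 114 MHz.

114 MHz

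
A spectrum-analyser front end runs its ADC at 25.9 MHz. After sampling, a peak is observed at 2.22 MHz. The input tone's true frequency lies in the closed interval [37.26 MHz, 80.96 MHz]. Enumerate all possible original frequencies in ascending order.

Frequencies that alias to 2.22 MHz are k·fs ± 2.22 MHz for integer k ≥ 0.
k=0: 2.22 MHz.
k=1: 23.68 MHz, 28.12 MHz.
k=2: 49.58 MHz, 54.02 MHz.
k=3: 75.48 MHz, 79.92 MHz.
k=4: 101.38 MHz, 105.82 MHz.
Within [37.26 MHz, 80.96 MHz]: 49.58 MHz, 54.02 MHz, 75.48 MHz, 79.92 MHz.

49.58 MHz, 54.02 MHz, 75.48 MHz, 79.92 MHz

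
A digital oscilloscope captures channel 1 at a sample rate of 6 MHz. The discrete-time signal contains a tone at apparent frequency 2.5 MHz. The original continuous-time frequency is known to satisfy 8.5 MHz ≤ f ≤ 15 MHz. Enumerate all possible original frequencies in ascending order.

Frequencies that alias to 2.5 MHz are k·fs ± 2.5 MHz for integer k ≥ 0.
k=0: 2.5 MHz.
k=1: 3.5 MHz, 8.5 MHz.
k=2: 9.5 MHz, 14.5 MHz.
k=3: 15.5 MHz, 20.5 MHz.
Within [8.5 MHz, 15 MHz]: 8.5 MHz, 9.5 MHz, 14.5 MHz.

8.5 MHz, 9.5 MHz, 14.5 MHz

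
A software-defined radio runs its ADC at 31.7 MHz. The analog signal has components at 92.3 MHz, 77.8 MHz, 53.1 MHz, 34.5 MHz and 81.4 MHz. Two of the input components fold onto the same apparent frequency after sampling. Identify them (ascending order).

34.5 MHz, 92.3 MHz

fs/2 = 15.85 MHz.
92.3 MHz mod fs = 28.9 MHz.
28.9 MHz > fs/2 = 15.85 MHz, folds to fs − 28.9 MHz = 2.8 MHz.
77.8 MHz mod fs = 14.4 MHz.
14.4 MHz ≤ fs/2 = 15.85 MHz, appears at 14.4 MHz.
53.1 MHz mod fs = 21.4 MHz.
21.4 MHz > fs/2 = 15.85 MHz, folds to fs − 21.4 MHz = 10.3 MHz.
34.5 MHz mod fs = 2.8 MHz.
2.8 MHz ≤ fs/2 = 15.85 MHz, appears at 2.8 MHz.
81.4 MHz mod fs = 18 MHz.
18 MHz > fs/2 = 15.85 MHz, folds to fs − 18 MHz = 13.7 MHz.
34.5 MHz and 92.3 MHz both map to 2.8 MHz.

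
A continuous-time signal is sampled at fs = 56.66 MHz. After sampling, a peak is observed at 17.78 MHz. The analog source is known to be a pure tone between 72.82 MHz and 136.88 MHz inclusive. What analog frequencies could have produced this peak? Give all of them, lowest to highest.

74.44 MHz, 95.54 MHz, 131.1 MHz

Frequencies that alias to 17.78 MHz are k·fs ± 17.78 MHz for integer k ≥ 0.
k=0: 17.78 MHz.
k=1: 38.88 MHz, 74.44 MHz.
k=2: 95.54 MHz, 131.1 MHz.
k=3: 152.2 MHz, 187.76 MHz.
Within [72.82 MHz, 136.88 MHz]: 74.44 MHz, 95.54 MHz, 131.1 MHz.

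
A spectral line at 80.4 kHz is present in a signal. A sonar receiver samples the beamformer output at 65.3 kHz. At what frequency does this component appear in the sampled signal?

15.1 kHz

80.4 kHz mod fs = 15.1 kHz.
15.1 kHz ≤ fs/2 = 32.65 kHz, appears at 15.1 kHz.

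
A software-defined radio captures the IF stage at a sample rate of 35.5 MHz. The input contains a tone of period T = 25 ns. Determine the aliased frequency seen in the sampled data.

T = 25 ns → f = 1/T = 40 MHz.
40 MHz mod fs = 4.5 MHz.
4.5 MHz ≤ fs/2 = 17.75 MHz, appears at 4.5 MHz.

4.5 MHz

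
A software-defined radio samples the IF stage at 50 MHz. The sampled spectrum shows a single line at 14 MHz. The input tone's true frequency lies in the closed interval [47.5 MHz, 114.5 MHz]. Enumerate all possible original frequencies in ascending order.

Frequencies that alias to 14 MHz are k·fs ± 14 MHz for integer k ≥ 0.
k=0: 14 MHz.
k=1: 36 MHz, 64 MHz.
k=2: 86 MHz, 114 MHz.
k=3: 136 MHz, 164 MHz.
Within [47.5 MHz, 114.5 MHz]: 64 MHz, 86 MHz, 114 MHz.

64 MHz, 86 MHz, 114 MHz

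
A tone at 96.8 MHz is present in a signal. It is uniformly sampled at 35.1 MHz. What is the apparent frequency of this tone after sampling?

8.5 MHz

96.8 MHz mod fs = 26.6 MHz.
26.6 MHz > fs/2 = 17.55 MHz, folds to fs − 26.6 MHz = 8.5 MHz.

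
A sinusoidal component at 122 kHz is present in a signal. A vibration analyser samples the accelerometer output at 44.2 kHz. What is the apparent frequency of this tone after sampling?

122 kHz mod fs = 33.6 kHz.
33.6 kHz > fs/2 = 22.1 kHz, folds to fs − 33.6 kHz = 10.6 kHz.

10.6 kHz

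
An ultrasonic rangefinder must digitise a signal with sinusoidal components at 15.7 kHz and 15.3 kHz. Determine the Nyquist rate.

Highest-frequency component: 15.7 kHz.
Nyquist rate = 2 × 15.7 kHz = 31.4 kHz.

31.4 kHz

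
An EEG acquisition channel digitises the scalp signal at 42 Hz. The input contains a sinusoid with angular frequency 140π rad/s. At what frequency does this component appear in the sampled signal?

ω = 140π rad/s → f = ω/(2π) = 70 Hz.
70 Hz mod fs = 28 Hz.
28 Hz > fs/2 = 21 Hz, folds to fs − 28 Hz = 14 Hz.

14 Hz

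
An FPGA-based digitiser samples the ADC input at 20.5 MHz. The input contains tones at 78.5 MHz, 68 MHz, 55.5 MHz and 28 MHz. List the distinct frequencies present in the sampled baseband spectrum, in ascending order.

fs/2 = 10.25 MHz.
78.5 MHz mod fs = 17 MHz.
17 MHz > fs/2 = 10.25 MHz, folds to fs − 17 MHz = 3.5 MHz.
68 MHz mod fs = 6.5 MHz.
6.5 MHz ≤ fs/2 = 10.25 MHz, appears at 6.5 MHz.
55.5 MHz mod fs = 14.5 MHz.
14.5 MHz > fs/2 = 10.25 MHz, folds to fs − 14.5 MHz = 6 MHz.
28 MHz mod fs = 7.5 MHz.
7.5 MHz ≤ fs/2 = 10.25 MHz, appears at 7.5 MHz.
Distinct values: {3.5 MHz, 6 MHz, 6.5 MHz, 7.5 MHz}.

3.5 MHz, 6 MHz, 6.5 MHz, 7.5 MHz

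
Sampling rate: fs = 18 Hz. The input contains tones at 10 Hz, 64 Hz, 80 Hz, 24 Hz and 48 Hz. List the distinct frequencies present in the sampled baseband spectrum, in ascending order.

6 Hz, 8 Hz

fs/2 = 9 Hz.
10 Hz > fs/2 = 9 Hz, folds to fs − 10 Hz = 8 Hz.
64 Hz mod fs = 10 Hz.
10 Hz > fs/2 = 9 Hz, folds to fs − 10 Hz = 8 Hz.
80 Hz mod fs = 8 Hz.
8 Hz ≤ fs/2 = 9 Hz, appears at 8 Hz.
24 Hz mod fs = 6 Hz.
6 Hz ≤ fs/2 = 9 Hz, appears at 6 Hz.
48 Hz mod fs = 12 Hz.
12 Hz > fs/2 = 9 Hz, folds to fs − 12 Hz = 6 Hz.
Distinct values: {6 Hz, 8 Hz}.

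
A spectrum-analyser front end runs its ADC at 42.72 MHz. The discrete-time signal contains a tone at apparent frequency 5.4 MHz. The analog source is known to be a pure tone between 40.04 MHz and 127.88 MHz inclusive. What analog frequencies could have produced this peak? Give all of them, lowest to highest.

Frequencies that alias to 5.4 MHz are k·fs ± 5.4 MHz for integer k ≥ 0.
k=0: 5.4 MHz.
k=1: 37.32 MHz, 48.12 MHz.
k=2: 80.04 MHz, 90.84 MHz.
k=3: 122.76 MHz, 133.56 MHz.
k=4: 165.48 MHz, 176.28 MHz.
Within [40.04 MHz, 127.88 MHz]: 48.12 MHz, 80.04 MHz, 90.84 MHz, 122.76 MHz.

48.12 MHz, 80.04 MHz, 90.84 MHz, 122.76 MHz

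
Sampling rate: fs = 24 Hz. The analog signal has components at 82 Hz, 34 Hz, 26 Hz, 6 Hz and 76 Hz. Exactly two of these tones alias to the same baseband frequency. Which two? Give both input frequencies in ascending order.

34 Hz, 82 Hz

fs/2 = 12 Hz.
82 Hz mod fs = 10 Hz.
10 Hz ≤ fs/2 = 12 Hz, appears at 10 Hz.
34 Hz mod fs = 10 Hz.
10 Hz ≤ fs/2 = 12 Hz, appears at 10 Hz.
26 Hz mod fs = 2 Hz.
2 Hz ≤ fs/2 = 12 Hz, appears at 2 Hz.
6 Hz ≤ fs/2 = 12 Hz, passes unchanged.
76 Hz mod fs = 4 Hz.
4 Hz ≤ fs/2 = 12 Hz, appears at 4 Hz.
34 Hz and 82 Hz both map to 10 Hz.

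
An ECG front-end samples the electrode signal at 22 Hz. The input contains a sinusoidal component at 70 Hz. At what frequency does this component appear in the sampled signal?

4 Hz

70 Hz mod fs = 4 Hz.
4 Hz ≤ fs/2 = 11 Hz, appears at 4 Hz.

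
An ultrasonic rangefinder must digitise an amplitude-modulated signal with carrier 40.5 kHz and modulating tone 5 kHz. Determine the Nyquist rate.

AM sidebands sit at fc ± fm = 35.5 kHz and 45.5 kHz.
Highest-frequency component: 45.5 kHz.
Nyquist rate = 2 × 45.5 kHz = 91 kHz.

91 kHz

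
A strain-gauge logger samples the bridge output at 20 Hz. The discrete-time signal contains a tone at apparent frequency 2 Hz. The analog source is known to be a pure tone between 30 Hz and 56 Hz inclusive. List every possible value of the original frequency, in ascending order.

Frequencies that alias to 2 Hz are k·fs ± 2 Hz for integer k ≥ 0.
k=0: 2 Hz.
k=1: 18 Hz, 22 Hz.
k=2: 38 Hz, 42 Hz.
k=3: 58 Hz, 62 Hz.
Within [30 Hz, 56 Hz]: 38 Hz, 42 Hz.

38 Hz, 42 Hz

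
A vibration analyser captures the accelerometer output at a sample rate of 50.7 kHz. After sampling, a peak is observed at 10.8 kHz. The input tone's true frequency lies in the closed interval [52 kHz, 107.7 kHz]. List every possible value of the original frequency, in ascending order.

Frequencies that alias to 10.8 kHz are k·fs ± 10.8 kHz for integer k ≥ 0.
k=0: 10.8 kHz.
k=1: 39.9 kHz, 61.5 kHz.
k=2: 90.6 kHz, 112.2 kHz.
k=3: 141.3 kHz, 162.9 kHz.
Within [52 kHz, 107.7 kHz]: 61.5 kHz, 90.6 kHz.

61.5 kHz, 90.6 kHz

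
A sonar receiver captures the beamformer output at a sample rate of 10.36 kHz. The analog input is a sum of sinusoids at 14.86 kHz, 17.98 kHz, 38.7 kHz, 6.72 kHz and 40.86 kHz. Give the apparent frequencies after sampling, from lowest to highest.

fs/2 = 5.18 kHz.
14.86 kHz mod fs = 4.5 kHz.
4.5 kHz ≤ fs/2 = 5.18 kHz, appears at 4.5 kHz.
17.98 kHz mod fs = 7.62 kHz.
7.62 kHz > fs/2 = 5.18 kHz, folds to fs − 7.62 kHz = 2.74 kHz.
38.7 kHz mod fs = 7.62 kHz.
7.62 kHz > fs/2 = 5.18 kHz, folds to fs − 7.62 kHz = 2.74 kHz.
6.72 kHz > fs/2 = 5.18 kHz, folds to fs − 6.72 kHz = 3.64 kHz.
40.86 kHz mod fs = 9.78 kHz.
9.78 kHz > fs/2 = 5.18 kHz, folds to fs − 9.78 kHz = 0.58 kHz.
Distinct values: {0.58 kHz, 2.74 kHz, 3.64 kHz, 4.5 kHz}.

0.58 kHz, 2.74 kHz, 3.64 kHz, 4.5 kHz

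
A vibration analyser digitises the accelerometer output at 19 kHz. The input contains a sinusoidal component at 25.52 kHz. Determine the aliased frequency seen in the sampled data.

25.52 kHz mod fs = 6.52 kHz.
6.52 kHz ≤ fs/2 = 9.5 kHz, appears at 6.52 kHz.

6.52 kHz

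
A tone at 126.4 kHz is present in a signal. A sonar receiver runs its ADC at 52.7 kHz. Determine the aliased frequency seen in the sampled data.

21 kHz

126.4 kHz mod fs = 21 kHz.
21 kHz ≤ fs/2 = 26.35 kHz, appears at 21 kHz.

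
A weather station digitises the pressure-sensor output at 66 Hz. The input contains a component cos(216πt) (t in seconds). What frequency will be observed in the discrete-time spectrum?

ω = 216π rad/s → f = ω/(2π) = 108 Hz.
108 Hz mod fs = 42 Hz.
42 Hz > fs/2 = 33 Hz, folds to fs − 42 Hz = 24 Hz.

24 Hz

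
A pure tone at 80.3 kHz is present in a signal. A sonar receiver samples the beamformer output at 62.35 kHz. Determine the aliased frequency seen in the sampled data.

17.95 kHz

80.3 kHz mod fs = 17.95 kHz.
17.95 kHz ≤ fs/2 = 31.175 kHz, appears at 17.95 kHz.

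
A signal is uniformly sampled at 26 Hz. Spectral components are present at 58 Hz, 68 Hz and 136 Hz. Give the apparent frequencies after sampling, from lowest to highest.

fs/2 = 13 Hz.
58 Hz mod fs = 6 Hz.
6 Hz ≤ fs/2 = 13 Hz, appears at 6 Hz.
68 Hz mod fs = 16 Hz.
16 Hz > fs/2 = 13 Hz, folds to fs − 16 Hz = 10 Hz.
136 Hz mod fs = 6 Hz.
6 Hz ≤ fs/2 = 13 Hz, appears at 6 Hz.
Distinct values: {6 Hz, 10 Hz}.

6 Hz, 10 Hz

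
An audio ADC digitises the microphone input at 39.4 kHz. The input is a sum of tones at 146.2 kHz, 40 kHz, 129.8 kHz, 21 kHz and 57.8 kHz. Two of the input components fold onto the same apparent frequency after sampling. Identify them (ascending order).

21 kHz, 57.8 kHz

fs/2 = 19.7 kHz.
146.2 kHz mod fs = 28 kHz.
28 kHz > fs/2 = 19.7 kHz, folds to fs − 28 kHz = 11.4 kHz.
40 kHz mod fs = 0.6 kHz.
0.6 kHz ≤ fs/2 = 19.7 kHz, appears at 0.6 kHz.
129.8 kHz mod fs = 11.6 kHz.
11.6 kHz ≤ fs/2 = 19.7 kHz, appears at 11.6 kHz.
21 kHz > fs/2 = 19.7 kHz, folds to fs − 21 kHz = 18.4 kHz.
57.8 kHz mod fs = 18.4 kHz.
18.4 kHz ≤ fs/2 = 19.7 kHz, appears at 18.4 kHz.
21 kHz and 57.8 kHz both map to 18.4 kHz.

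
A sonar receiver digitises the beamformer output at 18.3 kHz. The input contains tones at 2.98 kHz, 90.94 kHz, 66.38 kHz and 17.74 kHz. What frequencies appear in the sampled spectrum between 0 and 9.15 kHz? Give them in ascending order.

fs/2 = 9.15 kHz.
2.98 kHz ≤ fs/2 = 9.15 kHz, passes unchanged.
90.94 kHz mod fs = 17.74 kHz.
17.74 kHz > fs/2 = 9.15 kHz, folds to fs − 17.74 kHz = 0.56 kHz.
66.38 kHz mod fs = 11.48 kHz.
11.48 kHz > fs/2 = 9.15 kHz, folds to fs − 11.48 kHz = 6.82 kHz.
17.74 kHz > fs/2 = 9.15 kHz, folds to fs − 17.74 kHz = 0.56 kHz.
Distinct values: {0.56 kHz, 2.98 kHz, 6.82 kHz}.

0.56 kHz, 2.98 kHz, 6.82 kHz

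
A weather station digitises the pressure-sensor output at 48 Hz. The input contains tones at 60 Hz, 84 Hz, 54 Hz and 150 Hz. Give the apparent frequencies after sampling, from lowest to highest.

fs/2 = 24 Hz.
60 Hz mod fs = 12 Hz.
12 Hz ≤ fs/2 = 24 Hz, appears at 12 Hz.
84 Hz mod fs = 36 Hz.
36 Hz > fs/2 = 24 Hz, folds to fs − 36 Hz = 12 Hz.
54 Hz mod fs = 6 Hz.
6 Hz ≤ fs/2 = 24 Hz, appears at 6 Hz.
150 Hz mod fs = 6 Hz.
6 Hz ≤ fs/2 = 24 Hz, appears at 6 Hz.
Distinct values: {6 Hz, 12 Hz}.

6 Hz, 12 Hz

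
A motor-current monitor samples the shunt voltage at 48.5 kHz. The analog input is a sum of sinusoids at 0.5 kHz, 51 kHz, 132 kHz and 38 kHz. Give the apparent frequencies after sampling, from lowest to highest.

0.5 kHz, 2.5 kHz, 10.5 kHz, 13.5 kHz

fs/2 = 24.25 kHz.
0.5 kHz ≤ fs/2 = 24.25 kHz, passes unchanged.
51 kHz mod fs = 2.5 kHz.
2.5 kHz ≤ fs/2 = 24.25 kHz, appears at 2.5 kHz.
132 kHz mod fs = 35 kHz.
35 kHz > fs/2 = 24.25 kHz, folds to fs − 35 kHz = 13.5 kHz.
38 kHz > fs/2 = 24.25 kHz, folds to fs − 38 kHz = 10.5 kHz.
Distinct values: {0.5 kHz, 2.5 kHz, 10.5 kHz, 13.5 kHz}.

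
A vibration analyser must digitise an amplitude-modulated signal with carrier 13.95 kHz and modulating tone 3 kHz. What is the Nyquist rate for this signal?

AM sidebands sit at fc ± fm = 10.95 kHz and 16.95 kHz.
Highest-frequency component: 16.95 kHz.
Nyquist rate = 2 × 16.95 kHz = 33.9 kHz.

33.9 kHz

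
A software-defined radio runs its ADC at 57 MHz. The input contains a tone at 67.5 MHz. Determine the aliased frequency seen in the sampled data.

10.5 MHz

67.5 MHz mod fs = 10.5 MHz.
10.5 MHz ≤ fs/2 = 28.5 MHz, appears at 10.5 MHz.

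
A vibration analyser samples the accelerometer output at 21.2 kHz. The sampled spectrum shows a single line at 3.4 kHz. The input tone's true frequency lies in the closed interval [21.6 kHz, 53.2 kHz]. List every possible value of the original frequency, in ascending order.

Frequencies that alias to 3.4 kHz are k·fs ± 3.4 kHz for integer k ≥ 0.
k=0: 3.4 kHz.
k=1: 17.8 kHz, 24.6 kHz.
k=2: 39 kHz, 45.8 kHz.
k=3: 60.2 kHz, 67 kHz.
Within [21.6 kHz, 53.2 kHz]: 24.6 kHz, 39 kHz, 45.8 kHz.

24.6 kHz, 39 kHz, 45.8 kHz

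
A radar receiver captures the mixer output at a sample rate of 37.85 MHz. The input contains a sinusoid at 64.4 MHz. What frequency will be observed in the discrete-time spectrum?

11.3 MHz

64.4 MHz mod fs = 26.55 MHz.
26.55 MHz > fs/2 = 18.925 MHz, folds to fs − 26.55 MHz = 11.3 MHz.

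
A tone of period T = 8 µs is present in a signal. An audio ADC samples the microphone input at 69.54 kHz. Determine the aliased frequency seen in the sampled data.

T = 8 µs → f = 1/T = 125 kHz.
125 kHz mod fs = 55.46 kHz.
55.46 kHz > fs/2 = 34.77 kHz, folds to fs − 55.46 kHz = 14.08 kHz.

14.08 kHz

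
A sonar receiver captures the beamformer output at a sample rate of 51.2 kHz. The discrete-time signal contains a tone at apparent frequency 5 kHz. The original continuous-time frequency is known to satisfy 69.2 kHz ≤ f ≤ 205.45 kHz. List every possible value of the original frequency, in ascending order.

Frequencies that alias to 5 kHz are k·fs ± 5 kHz for integer k ≥ 0.
k=0: 5 kHz.
k=1: 46.2 kHz, 56.2 kHz.
k=2: 97.4 kHz, 107.4 kHz.
k=3: 148.6 kHz, 158.6 kHz.
k=4: 199.8 kHz, 209.8 kHz.
k=5: 251 kHz, 261 kHz.
Within [69.2 kHz, 205.45 kHz]: 97.4 kHz, 107.4 kHz, 148.6 kHz, 158.6 kHz, 199.8 kHz.

97.4 kHz, 107.4 kHz, 148.6 kHz, 158.6 kHz, 199.8 kHz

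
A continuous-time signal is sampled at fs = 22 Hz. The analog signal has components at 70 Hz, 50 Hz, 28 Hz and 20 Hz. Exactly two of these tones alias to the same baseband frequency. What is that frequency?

6 Hz

fs/2 = 11 Hz.
70 Hz mod fs = 4 Hz.
4 Hz ≤ fs/2 = 11 Hz, appears at 4 Hz.
50 Hz mod fs = 6 Hz.
6 Hz ≤ fs/2 = 11 Hz, appears at 6 Hz.
28 Hz mod fs = 6 Hz.
6 Hz ≤ fs/2 = 11 Hz, appears at 6 Hz.
20 Hz > fs/2 = 11 Hz, folds to fs − 20 Hz = 2 Hz.
28 Hz and 50 Hz both map to 6 Hz.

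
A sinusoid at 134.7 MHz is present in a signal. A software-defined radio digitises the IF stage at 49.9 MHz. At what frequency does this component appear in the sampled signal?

15 MHz

134.7 MHz mod fs = 34.9 MHz.
34.9 MHz > fs/2 = 24.95 MHz, folds to fs − 34.9 MHz = 15 MHz.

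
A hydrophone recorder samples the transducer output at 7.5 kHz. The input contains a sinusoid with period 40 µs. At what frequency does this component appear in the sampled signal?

T = 40 µs → f = 1/T = 25 kHz.
25 kHz mod fs = 2.5 kHz.
2.5 kHz ≤ fs/2 = 3.75 kHz, appears at 2.5 kHz.

2.5 kHz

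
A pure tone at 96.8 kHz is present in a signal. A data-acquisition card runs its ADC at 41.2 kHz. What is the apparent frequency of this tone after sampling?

14.4 kHz

96.8 kHz mod fs = 14.4 kHz.
14.4 kHz ≤ fs/2 = 20.6 kHz, appears at 14.4 kHz.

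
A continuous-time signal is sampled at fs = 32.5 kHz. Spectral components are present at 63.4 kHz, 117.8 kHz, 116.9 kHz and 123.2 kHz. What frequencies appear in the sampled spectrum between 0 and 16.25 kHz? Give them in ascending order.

1.6 kHz, 6.8 kHz, 12.2 kHz, 13.1 kHz

fs/2 = 16.25 kHz.
63.4 kHz mod fs = 30.9 kHz.
30.9 kHz > fs/2 = 16.25 kHz, folds to fs − 30.9 kHz = 1.6 kHz.
117.8 kHz mod fs = 20.3 kHz.
20.3 kHz > fs/2 = 16.25 kHz, folds to fs − 20.3 kHz = 12.2 kHz.
116.9 kHz mod fs = 19.4 kHz.
19.4 kHz > fs/2 = 16.25 kHz, folds to fs − 19.4 kHz = 13.1 kHz.
123.2 kHz mod fs = 25.7 kHz.
25.7 kHz > fs/2 = 16.25 kHz, folds to fs − 25.7 kHz = 6.8 kHz.
Distinct values: {1.6 kHz, 6.8 kHz, 12.2 kHz, 13.1 kHz}.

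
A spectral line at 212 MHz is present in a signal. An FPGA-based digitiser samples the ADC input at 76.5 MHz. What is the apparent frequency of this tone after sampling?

17.5 MHz

212 MHz mod fs = 59 MHz.
59 MHz > fs/2 = 38.25 MHz, folds to fs − 59 MHz = 17.5 MHz.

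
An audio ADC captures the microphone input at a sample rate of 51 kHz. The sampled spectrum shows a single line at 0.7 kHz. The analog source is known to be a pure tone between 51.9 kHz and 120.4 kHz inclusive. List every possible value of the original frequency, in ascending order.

101.3 kHz, 102.7 kHz

Frequencies that alias to 0.7 kHz are k·fs ± 0.7 kHz for integer k ≥ 0.
k=0: 0.7 kHz.
k=1: 50.3 kHz, 51.7 kHz.
k=2: 101.3 kHz, 102.7 kHz.
k=3: 152.3 kHz, 153.7 kHz.
Within [51.9 kHz, 120.4 kHz]: 101.3 kHz, 102.7 kHz.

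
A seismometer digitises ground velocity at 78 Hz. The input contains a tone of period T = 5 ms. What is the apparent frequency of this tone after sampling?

34 Hz

T = 5 ms → f = 1/T = 200 Hz.
200 Hz mod fs = 44 Hz.
44 Hz > fs/2 = 39 Hz, folds to fs − 44 Hz = 34 Hz.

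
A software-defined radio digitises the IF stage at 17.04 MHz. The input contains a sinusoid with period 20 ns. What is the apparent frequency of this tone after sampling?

1.12 MHz

T = 20 ns → f = 1/T = 50 MHz.
50 MHz mod fs = 15.92 MHz.
15.92 MHz > fs/2 = 8.52 MHz, folds to fs − 15.92 MHz = 1.12 MHz.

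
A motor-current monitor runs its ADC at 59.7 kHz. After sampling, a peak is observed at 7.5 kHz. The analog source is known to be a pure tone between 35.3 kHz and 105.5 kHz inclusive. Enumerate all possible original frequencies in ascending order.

Frequencies that alias to 7.5 kHz are k·fs ± 7.5 kHz for integer k ≥ 0.
k=0: 7.5 kHz.
k=1: 52.2 kHz, 67.2 kHz.
k=2: 111.9 kHz, 126.9 kHz.
Within [35.3 kHz, 105.5 kHz]: 52.2 kHz, 67.2 kHz.

52.2 kHz, 67.2 kHz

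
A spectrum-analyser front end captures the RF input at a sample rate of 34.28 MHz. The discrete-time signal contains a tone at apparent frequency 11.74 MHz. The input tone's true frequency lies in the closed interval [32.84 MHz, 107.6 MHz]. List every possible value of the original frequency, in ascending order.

Frequencies that alias to 11.74 MHz are k·fs ± 11.74 MHz for integer k ≥ 0.
k=0: 11.74 MHz.
k=1: 22.54 MHz, 46.02 MHz.
k=2: 56.82 MHz, 80.3 MHz.
k=3: 91.1 MHz, 114.58 MHz.
k=4: 125.38 MHz, 148.86 MHz.
Within [32.84 MHz, 107.6 MHz]: 46.02 MHz, 56.82 MHz, 80.3 MHz, 91.1 MHz.

46.02 MHz, 56.82 MHz, 80.3 MHz, 91.1 MHz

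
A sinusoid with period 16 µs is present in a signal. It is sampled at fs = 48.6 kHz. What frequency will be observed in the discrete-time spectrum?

13.9 kHz

T = 16 µs → f = 1/T = 62.5 kHz.
62.5 kHz mod fs = 13.9 kHz.
13.9 kHz ≤ fs/2 = 24.3 kHz, appears at 13.9 kHz.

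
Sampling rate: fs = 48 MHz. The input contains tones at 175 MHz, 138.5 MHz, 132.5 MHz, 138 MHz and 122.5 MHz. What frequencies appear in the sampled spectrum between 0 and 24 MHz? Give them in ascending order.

5.5 MHz, 6 MHz, 11.5 MHz, 17 MHz, 21.5 MHz

fs/2 = 24 MHz.
175 MHz mod fs = 31 MHz.
31 MHz > fs/2 = 24 MHz, folds to fs − 31 MHz = 17 MHz.
138.5 MHz mod fs = 42.5 MHz.
42.5 MHz > fs/2 = 24 MHz, folds to fs − 42.5 MHz = 5.5 MHz.
132.5 MHz mod fs = 36.5 MHz.
36.5 MHz > fs/2 = 24 MHz, folds to fs − 36.5 MHz = 11.5 MHz.
138 MHz mod fs = 42 MHz.
42 MHz > fs/2 = 24 MHz, folds to fs − 42 MHz = 6 MHz.
122.5 MHz mod fs = 26.5 MHz.
26.5 MHz > fs/2 = 24 MHz, folds to fs − 26.5 MHz = 21.5 MHz.
Distinct values: {5.5 MHz, 6 MHz, 11.5 MHz, 17 MHz, 21.5 MHz}.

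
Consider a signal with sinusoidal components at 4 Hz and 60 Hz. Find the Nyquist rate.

120 Hz

Highest-frequency component: 60 Hz.
Nyquist rate = 2 × 60 Hz = 120 Hz.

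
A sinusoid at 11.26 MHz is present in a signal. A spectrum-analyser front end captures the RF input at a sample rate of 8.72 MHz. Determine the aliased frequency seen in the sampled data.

2.54 MHz

11.26 MHz mod fs = 2.54 MHz.
2.54 MHz ≤ fs/2 = 4.36 MHz, appears at 2.54 MHz.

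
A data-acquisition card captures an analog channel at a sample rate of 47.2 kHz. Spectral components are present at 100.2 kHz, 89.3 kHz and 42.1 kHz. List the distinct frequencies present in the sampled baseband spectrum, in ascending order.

fs/2 = 23.6 kHz.
100.2 kHz mod fs = 5.8 kHz.
5.8 kHz ≤ fs/2 = 23.6 kHz, appears at 5.8 kHz.
89.3 kHz mod fs = 42.1 kHz.
42.1 kHz > fs/2 = 23.6 kHz, folds to fs − 42.1 kHz = 5.1 kHz.
42.1 kHz > fs/2 = 23.6 kHz, folds to fs − 42.1 kHz = 5.1 kHz.
Distinct values: {5.1 kHz, 5.8 kHz}.

5.1 kHz, 5.8 kHz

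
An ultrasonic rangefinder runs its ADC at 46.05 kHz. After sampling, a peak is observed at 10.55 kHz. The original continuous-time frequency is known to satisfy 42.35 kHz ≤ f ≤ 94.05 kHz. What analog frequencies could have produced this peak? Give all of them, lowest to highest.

56.6 kHz, 81.55 kHz

Frequencies that alias to 10.55 kHz are k·fs ± 10.55 kHz for integer k ≥ 0.
k=0: 10.55 kHz.
k=1: 35.5 kHz, 56.6 kHz.
k=2: 81.55 kHz, 102.65 kHz.
k=3: 127.6 kHz, 148.7 kHz.
Within [42.35 kHz, 94.05 kHz]: 56.6 kHz, 81.55 kHz.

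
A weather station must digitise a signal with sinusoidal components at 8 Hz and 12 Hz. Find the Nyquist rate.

24 Hz

Highest-frequency component: 12 Hz.
Nyquist rate = 2 × 12 Hz = 24 Hz.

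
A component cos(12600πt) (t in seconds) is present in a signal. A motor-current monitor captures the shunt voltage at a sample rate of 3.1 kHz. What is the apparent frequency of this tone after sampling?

ω = 12600π rad/s → f = ω/(2π) = 6300 Hz = 6.3 kHz.
6.3 kHz mod fs = 0.1 kHz.
0.1 kHz ≤ fs/2 = 1.55 kHz, appears at 0.1 kHz.

0.1 kHz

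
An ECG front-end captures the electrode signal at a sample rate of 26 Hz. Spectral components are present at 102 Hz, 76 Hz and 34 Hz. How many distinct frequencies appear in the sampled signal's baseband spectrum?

2

fs/2 = 13 Hz.
102 Hz mod fs = 24 Hz.
24 Hz > fs/2 = 13 Hz, folds to fs − 24 Hz = 2 Hz.
76 Hz mod fs = 24 Hz.
24 Hz > fs/2 = 13 Hz, folds to fs − 24 Hz = 2 Hz.
34 Hz mod fs = 8 Hz.
8 Hz ≤ fs/2 = 13 Hz, appears at 8 Hz.
Distinct values: {2 Hz, 8 Hz} → 2.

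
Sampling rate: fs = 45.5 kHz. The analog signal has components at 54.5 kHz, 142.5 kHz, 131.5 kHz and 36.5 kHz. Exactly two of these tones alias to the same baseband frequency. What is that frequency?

9 kHz

fs/2 = 22.75 kHz.
54.5 kHz mod fs = 9 kHz.
9 kHz ≤ fs/2 = 22.75 kHz, appears at 9 kHz.
142.5 kHz mod fs = 6 kHz.
6 kHz ≤ fs/2 = 22.75 kHz, appears at 6 kHz.
131.5 kHz mod fs = 40.5 kHz.
40.5 kHz > fs/2 = 22.75 kHz, folds to fs − 40.5 kHz = 5 kHz.
36.5 kHz > fs/2 = 22.75 kHz, folds to fs − 36.5 kHz = 9 kHz.
36.5 kHz and 54.5 kHz both map to 9 kHz.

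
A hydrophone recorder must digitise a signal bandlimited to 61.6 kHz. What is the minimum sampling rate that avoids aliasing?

123.2 kHz

Nyquist rate = 2 × 61.6 kHz = 123.2 kHz.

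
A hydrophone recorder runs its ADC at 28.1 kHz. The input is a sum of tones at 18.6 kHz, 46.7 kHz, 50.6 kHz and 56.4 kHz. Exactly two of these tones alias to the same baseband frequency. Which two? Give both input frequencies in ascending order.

18.6 kHz, 46.7 kHz

fs/2 = 14.05 kHz.
18.6 kHz > fs/2 = 14.05 kHz, folds to fs − 18.6 kHz = 9.5 kHz.
46.7 kHz mod fs = 18.6 kHz.
18.6 kHz > fs/2 = 14.05 kHz, folds to fs − 18.6 kHz = 9.5 kHz.
50.6 kHz mod fs = 22.5 kHz.
22.5 kHz > fs/2 = 14.05 kHz, folds to fs − 22.5 kHz = 5.6 kHz.
56.4 kHz mod fs = 0.2 kHz.
0.2 kHz ≤ fs/2 = 14.05 kHz, appears at 0.2 kHz.
18.6 kHz and 46.7 kHz both map to 9.5 kHz.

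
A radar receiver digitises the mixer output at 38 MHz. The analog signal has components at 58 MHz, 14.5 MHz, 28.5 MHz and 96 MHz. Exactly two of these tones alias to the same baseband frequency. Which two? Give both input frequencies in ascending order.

58 MHz, 96 MHz

fs/2 = 19 MHz.
58 MHz mod fs = 20 MHz.
20 MHz > fs/2 = 19 MHz, folds to fs − 20 MHz = 18 MHz.
14.5 MHz ≤ fs/2 = 19 MHz, passes unchanged.
28.5 MHz > fs/2 = 19 MHz, folds to fs − 28.5 MHz = 9.5 MHz.
96 MHz mod fs = 20 MHz.
20 MHz > fs/2 = 19 MHz, folds to fs − 20 MHz = 18 MHz.
58 MHz and 96 MHz both map to 18 MHz.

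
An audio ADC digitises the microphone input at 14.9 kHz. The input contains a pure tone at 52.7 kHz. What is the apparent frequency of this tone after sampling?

52.7 kHz mod fs = 8 kHz.
8 kHz > fs/2 = 7.45 kHz, folds to fs − 8 kHz = 6.9 kHz.

6.9 kHz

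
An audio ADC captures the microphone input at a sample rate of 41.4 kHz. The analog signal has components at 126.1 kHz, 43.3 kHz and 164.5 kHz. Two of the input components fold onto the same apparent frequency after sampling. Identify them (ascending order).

fs/2 = 20.7 kHz.
126.1 kHz mod fs = 1.9 kHz.
1.9 kHz ≤ fs/2 = 20.7 kHz, appears at 1.9 kHz.
43.3 kHz mod fs = 1.9 kHz.
1.9 kHz ≤ fs/2 = 20.7 kHz, appears at 1.9 kHz.
164.5 kHz mod fs = 40.3 kHz.
40.3 kHz > fs/2 = 20.7 kHz, folds to fs − 40.3 kHz = 1.1 kHz.
43.3 kHz and 126.1 kHz both map to 1.9 kHz.

43.3 kHz, 126.1 kHz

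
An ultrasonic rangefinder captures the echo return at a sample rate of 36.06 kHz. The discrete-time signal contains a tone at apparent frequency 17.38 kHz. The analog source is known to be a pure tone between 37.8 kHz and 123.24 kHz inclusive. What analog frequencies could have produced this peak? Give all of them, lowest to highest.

Frequencies that alias to 17.38 kHz are k·fs ± 17.38 kHz for integer k ≥ 0.
k=0: 17.38 kHz.
k=1: 18.68 kHz, 53.44 kHz.
k=2: 54.74 kHz, 89.5 kHz.
k=3: 90.8 kHz, 125.56 kHz.
k=4: 126.86 kHz, 161.62 kHz.
Within [37.8 kHz, 123.24 kHz]: 53.44 kHz, 54.74 kHz, 89.5 kHz, 90.8 kHz.

53.44 kHz, 54.74 kHz, 89.5 kHz, 90.8 kHz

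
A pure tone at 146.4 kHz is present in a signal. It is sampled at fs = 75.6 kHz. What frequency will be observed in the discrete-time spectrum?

4.8 kHz

146.4 kHz mod fs = 70.8 kHz.
70.8 kHz > fs/2 = 37.8 kHz, folds to fs − 70.8 kHz = 4.8 kHz.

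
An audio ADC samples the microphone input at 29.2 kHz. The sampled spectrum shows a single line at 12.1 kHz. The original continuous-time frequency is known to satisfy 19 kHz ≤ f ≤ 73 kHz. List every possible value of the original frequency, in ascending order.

41.3 kHz, 46.3 kHz, 70.5 kHz

Frequencies that alias to 12.1 kHz are k·fs ± 12.1 kHz for integer k ≥ 0.
k=0: 12.1 kHz.
k=1: 17.1 kHz, 41.3 kHz.
k=2: 46.3 kHz, 70.5 kHz.
k=3: 75.5 kHz, 99.7 kHz.
Within [19 kHz, 73 kHz]: 41.3 kHz, 46.3 kHz, 70.5 kHz.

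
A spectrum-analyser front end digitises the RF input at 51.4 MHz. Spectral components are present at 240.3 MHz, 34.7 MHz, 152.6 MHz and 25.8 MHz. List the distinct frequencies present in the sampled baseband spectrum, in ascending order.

1.6 MHz, 16.7 MHz, 25.6 MHz

fs/2 = 25.7 MHz.
240.3 MHz mod fs = 34.7 MHz.
34.7 MHz > fs/2 = 25.7 MHz, folds to fs − 34.7 MHz = 16.7 MHz.
34.7 MHz > fs/2 = 25.7 MHz, folds to fs − 34.7 MHz = 16.7 MHz.
152.6 MHz mod fs = 49.8 MHz.
49.8 MHz > fs/2 = 25.7 MHz, folds to fs − 49.8 MHz = 1.6 MHz.
25.8 MHz > fs/2 = 25.7 MHz, folds to fs − 25.8 MHz = 25.6 MHz.
Distinct values: {1.6 MHz, 16.7 MHz, 25.6 MHz}.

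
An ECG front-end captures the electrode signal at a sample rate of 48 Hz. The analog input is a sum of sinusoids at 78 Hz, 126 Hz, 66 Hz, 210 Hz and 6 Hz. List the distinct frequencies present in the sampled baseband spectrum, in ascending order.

fs/2 = 24 Hz.
78 Hz mod fs = 30 Hz.
30 Hz > fs/2 = 24 Hz, folds to fs − 30 Hz = 18 Hz.
126 Hz mod fs = 30 Hz.
30 Hz > fs/2 = 24 Hz, folds to fs − 30 Hz = 18 Hz.
66 Hz mod fs = 18 Hz.
18 Hz ≤ fs/2 = 24 Hz, appears at 18 Hz.
210 Hz mod fs = 18 Hz.
18 Hz ≤ fs/2 = 24 Hz, appears at 18 Hz.
6 Hz ≤ fs/2 = 24 Hz, passes unchanged.
Distinct values: {6 Hz, 18 Hz}.

6 Hz, 18 Hz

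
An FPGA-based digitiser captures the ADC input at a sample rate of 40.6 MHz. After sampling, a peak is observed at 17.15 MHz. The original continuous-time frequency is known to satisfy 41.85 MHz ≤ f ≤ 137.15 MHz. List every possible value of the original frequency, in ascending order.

Frequencies that alias to 17.15 MHz are k·fs ± 17.15 MHz for integer k ≥ 0.
k=0: 17.15 MHz.
k=1: 23.45 MHz, 57.75 MHz.
k=2: 64.05 MHz, 98.35 MHz.
k=3: 104.65 MHz, 138.95 MHz.
k=4: 145.25 MHz, 179.55 MHz.
Within [41.85 MHz, 137.15 MHz]: 57.75 MHz, 64.05 MHz, 98.35 MHz, 104.65 MHz.

57.75 MHz, 64.05 MHz, 98.35 MHz, 104.65 MHz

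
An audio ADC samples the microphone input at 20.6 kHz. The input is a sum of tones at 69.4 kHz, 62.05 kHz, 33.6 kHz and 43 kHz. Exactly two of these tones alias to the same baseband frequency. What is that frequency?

fs/2 = 10.3 kHz.
69.4 kHz mod fs = 7.6 kHz.
7.6 kHz ≤ fs/2 = 10.3 kHz, appears at 7.6 kHz.
62.05 kHz mod fs = 0.25 kHz.
0.25 kHz ≤ fs/2 = 10.3 kHz, appears at 0.25 kHz.
33.6 kHz mod fs = 13 kHz.
13 kHz > fs/2 = 10.3 kHz, folds to fs − 13 kHz = 7.6 kHz.
43 kHz mod fs = 1.8 kHz.
1.8 kHz ≤ fs/2 = 10.3 kHz, appears at 1.8 kHz.
33.6 kHz and 69.4 kHz both map to 7.6 kHz.

7.6 kHz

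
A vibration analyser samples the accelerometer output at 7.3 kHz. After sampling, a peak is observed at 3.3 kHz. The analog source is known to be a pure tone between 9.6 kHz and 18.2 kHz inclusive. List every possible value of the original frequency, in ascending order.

10.6 kHz, 11.3 kHz, 17.9 kHz

Frequencies that alias to 3.3 kHz are k·fs ± 3.3 kHz for integer k ≥ 0.
k=0: 3.3 kHz.
k=1: 4 kHz, 10.6 kHz.
k=2: 11.3 kHz, 17.9 kHz.
k=3: 18.6 kHz, 25.2 kHz.
Within [9.6 kHz, 18.2 kHz]: 10.6 kHz, 11.3 kHz, 17.9 kHz.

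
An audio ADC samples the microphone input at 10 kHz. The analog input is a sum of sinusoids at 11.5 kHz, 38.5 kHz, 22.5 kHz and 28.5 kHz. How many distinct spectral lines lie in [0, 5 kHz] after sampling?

fs/2 = 5 kHz.
11.5 kHz mod fs = 1.5 kHz.
1.5 kHz ≤ fs/2 = 5 kHz, appears at 1.5 kHz.
38.5 kHz mod fs = 8.5 kHz.
8.5 kHz > fs/2 = 5 kHz, folds to fs − 8.5 kHz = 1.5 kHz.
22.5 kHz mod fs = 2.5 kHz.
2.5 kHz ≤ fs/2 = 5 kHz, appears at 2.5 kHz.
28.5 kHz mod fs = 8.5 kHz.
8.5 kHz > fs/2 = 5 kHz, folds to fs − 8.5 kHz = 1.5 kHz.
Distinct values: {1.5 kHz, 2.5 kHz} → 2.

2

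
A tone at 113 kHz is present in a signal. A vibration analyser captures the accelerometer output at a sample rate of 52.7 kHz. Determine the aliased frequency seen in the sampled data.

113 kHz mod fs = 7.6 kHz.
7.6 kHz ≤ fs/2 = 26.35 kHz, appears at 7.6 kHz.

7.6 kHz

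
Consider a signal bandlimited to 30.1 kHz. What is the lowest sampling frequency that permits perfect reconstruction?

Nyquist rate = 2 × 30.1 kHz = 60.2 kHz.

60.2 kHz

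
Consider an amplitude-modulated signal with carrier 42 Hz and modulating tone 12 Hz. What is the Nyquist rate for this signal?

108 Hz

AM sidebands sit at fc ± fm = 30 Hz and 54 Hz.
Highest-frequency component: 54 Hz.
Nyquist rate = 2 × 54 Hz = 108 Hz.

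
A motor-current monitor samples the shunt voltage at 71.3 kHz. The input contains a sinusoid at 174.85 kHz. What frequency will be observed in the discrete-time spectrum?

32.25 kHz

174.85 kHz mod fs = 32.25 kHz.
32.25 kHz ≤ fs/2 = 35.65 kHz, appears at 32.25 kHz.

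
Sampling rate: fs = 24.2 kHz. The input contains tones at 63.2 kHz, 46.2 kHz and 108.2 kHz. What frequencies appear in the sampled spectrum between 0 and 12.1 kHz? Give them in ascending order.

2.2 kHz, 9.4 kHz, 11.4 kHz

fs/2 = 12.1 kHz.
63.2 kHz mod fs = 14.8 kHz.
14.8 kHz > fs/2 = 12.1 kHz, folds to fs − 14.8 kHz = 9.4 kHz.
46.2 kHz mod fs = 22 kHz.
22 kHz > fs/2 = 12.1 kHz, folds to fs − 22 kHz = 2.2 kHz.
108.2 kHz mod fs = 11.4 kHz.
11.4 kHz ≤ fs/2 = 12.1 kHz, appears at 11.4 kHz.
Distinct values: {2.2 kHz, 9.4 kHz, 11.4 kHz}.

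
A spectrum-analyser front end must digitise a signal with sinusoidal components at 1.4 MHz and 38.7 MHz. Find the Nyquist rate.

Highest-frequency component: 38.7 MHz.
Nyquist rate = 2 × 38.7 MHz = 77.4 MHz.

77.4 MHz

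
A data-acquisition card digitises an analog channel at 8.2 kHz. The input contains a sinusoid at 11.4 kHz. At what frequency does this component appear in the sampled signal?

3.2 kHz

11.4 kHz mod fs = 3.2 kHz.
3.2 kHz ≤ fs/2 = 4.1 kHz, appears at 3.2 kHz.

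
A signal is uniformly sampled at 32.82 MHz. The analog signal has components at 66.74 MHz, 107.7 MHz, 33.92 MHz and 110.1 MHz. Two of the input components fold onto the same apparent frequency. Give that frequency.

1.1 MHz

fs/2 = 16.41 MHz.
66.74 MHz mod fs = 1.1 MHz.
1.1 MHz ≤ fs/2 = 16.41 MHz, appears at 1.1 MHz.
107.7 MHz mod fs = 9.24 MHz.
9.24 MHz ≤ fs/2 = 16.41 MHz, appears at 9.24 MHz.
33.92 MHz mod fs = 1.1 MHz.
1.1 MHz ≤ fs/2 = 16.41 MHz, appears at 1.1 MHz.
110.1 MHz mod fs = 11.64 MHz.
11.64 MHz ≤ fs/2 = 16.41 MHz, appears at 11.64 MHz.
33.92 MHz and 66.74 MHz both map to 1.1 MHz.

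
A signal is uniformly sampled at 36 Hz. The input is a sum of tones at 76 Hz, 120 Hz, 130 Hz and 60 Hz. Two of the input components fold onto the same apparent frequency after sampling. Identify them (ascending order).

fs/2 = 18 Hz.
76 Hz mod fs = 4 Hz.
4 Hz ≤ fs/2 = 18 Hz, appears at 4 Hz.
120 Hz mod fs = 12 Hz.
12 Hz ≤ fs/2 = 18 Hz, appears at 12 Hz.
130 Hz mod fs = 22 Hz.
22 Hz > fs/2 = 18 Hz, folds to fs − 22 Hz = 14 Hz.
60 Hz mod fs = 24 Hz.
24 Hz > fs/2 = 18 Hz, folds to fs − 24 Hz = 12 Hz.
60 Hz and 120 Hz both map to 12 Hz.

60 Hz, 120 Hz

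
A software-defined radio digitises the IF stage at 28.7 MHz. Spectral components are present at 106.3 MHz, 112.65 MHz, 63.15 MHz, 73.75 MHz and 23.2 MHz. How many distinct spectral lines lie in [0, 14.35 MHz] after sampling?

fs/2 = 14.35 MHz.
106.3 MHz mod fs = 20.2 MHz.
20.2 MHz > fs/2 = 14.35 MHz, folds to fs − 20.2 MHz = 8.5 MHz.
112.65 MHz mod fs = 26.55 MHz.
26.55 MHz > fs/2 = 14.35 MHz, folds to fs − 26.55 MHz = 2.15 MHz.
63.15 MHz mod fs = 5.75 MHz.
5.75 MHz ≤ fs/2 = 14.35 MHz, appears at 5.75 MHz.
73.75 MHz mod fs = 16.35 MHz.
16.35 MHz > fs/2 = 14.35 MHz, folds to fs − 16.35 MHz = 12.35 MHz.
23.2 MHz > fs/2 = 14.35 MHz, folds to fs − 23.2 MHz = 5.5 MHz.
Distinct values: {2.15 MHz, 5.5 MHz, 5.75 MHz, 8.5 MHz, 12.35 MHz} → 5.

5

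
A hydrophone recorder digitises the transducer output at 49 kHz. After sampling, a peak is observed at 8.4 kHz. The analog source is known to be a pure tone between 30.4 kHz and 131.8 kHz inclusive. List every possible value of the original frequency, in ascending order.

40.6 kHz, 57.4 kHz, 89.6 kHz, 106.4 kHz

Frequencies that alias to 8.4 kHz are k·fs ± 8.4 kHz for integer k ≥ 0.
k=0: 8.4 kHz.
k=1: 40.6 kHz, 57.4 kHz.
k=2: 89.6 kHz, 106.4 kHz.
k=3: 138.6 kHz, 155.4 kHz.
Within [30.4 kHz, 131.8 kHz]: 40.6 kHz, 57.4 kHz, 89.6 kHz, 106.4 kHz.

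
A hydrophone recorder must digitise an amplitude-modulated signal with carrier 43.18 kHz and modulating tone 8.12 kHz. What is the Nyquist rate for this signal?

AM sidebands sit at fc ± fm = 35.06 kHz and 51.3 kHz.
Highest-frequency component: 51.3 kHz.
Nyquist rate = 2 × 51.3 kHz = 102.6 kHz.

102.6 kHz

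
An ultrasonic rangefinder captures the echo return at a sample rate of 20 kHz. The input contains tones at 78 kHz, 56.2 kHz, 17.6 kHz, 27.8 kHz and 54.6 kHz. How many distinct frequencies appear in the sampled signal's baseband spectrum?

fs/2 = 10 kHz.
78 kHz mod fs = 18 kHz.
18 kHz > fs/2 = 10 kHz, folds to fs − 18 kHz = 2 kHz.
56.2 kHz mod fs = 16.2 kHz.
16.2 kHz > fs/2 = 10 kHz, folds to fs − 16.2 kHz = 3.8 kHz.
17.6 kHz > fs/2 = 10 kHz, folds to fs − 17.6 kHz = 2.4 kHz.
27.8 kHz mod fs = 7.8 kHz.
7.8 kHz ≤ fs/2 = 10 kHz, appears at 7.8 kHz.
54.6 kHz mod fs = 14.6 kHz.
14.6 kHz > fs/2 = 10 kHz, folds to fs − 14.6 kHz = 5.4 kHz.
Distinct values: {2 kHz, 2.4 kHz, 3.8 kHz, 5.4 kHz, 7.8 kHz} → 5.

5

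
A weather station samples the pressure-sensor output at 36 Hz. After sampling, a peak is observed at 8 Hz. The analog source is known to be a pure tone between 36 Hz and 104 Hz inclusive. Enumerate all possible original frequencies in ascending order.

44 Hz, 64 Hz, 80 Hz, 100 Hz

Frequencies that alias to 8 Hz are k·fs ± 8 Hz for integer k ≥ 0.
k=0: 8 Hz.
k=1: 28 Hz, 44 Hz.
k=2: 64 Hz, 80 Hz.
k=3: 100 Hz, 116 Hz.
k=4: 136 Hz, 152 Hz.
Within [36 Hz, 104 Hz]: 44 Hz, 64 Hz, 80 Hz, 100 Hz.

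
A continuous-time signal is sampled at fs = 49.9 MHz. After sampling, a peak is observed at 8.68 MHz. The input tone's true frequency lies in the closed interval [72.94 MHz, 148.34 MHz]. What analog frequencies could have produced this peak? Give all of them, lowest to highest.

Frequencies that alias to 8.68 MHz are k·fs ± 8.68 MHz for integer k ≥ 0.
k=0: 8.68 MHz.
k=1: 41.22 MHz, 58.58 MHz.
k=2: 91.12 MHz, 108.48 MHz.
k=3: 141.02 MHz, 158.38 MHz.
k=4: 190.92 MHz, 208.28 MHz.
Within [72.94 MHz, 148.34 MHz]: 91.12 MHz, 108.48 MHz, 141.02 MHz.

91.12 MHz, 108.48 MHz, 141.02 MHz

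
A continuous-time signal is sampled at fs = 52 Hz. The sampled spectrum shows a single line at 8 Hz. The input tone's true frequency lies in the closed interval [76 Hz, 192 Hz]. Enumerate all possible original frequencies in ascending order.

Frequencies that alias to 8 Hz are k·fs ± 8 Hz for integer k ≥ 0.
k=0: 8 Hz.
k=1: 44 Hz, 60 Hz.
k=2: 96 Hz, 112 Hz.
k=3: 148 Hz, 164 Hz.
k=4: 200 Hz, 216 Hz.
Within [76 Hz, 192 Hz]: 96 Hz, 112 Hz, 148 Hz, 164 Hz.

96 Hz, 112 Hz, 148 Hz, 164 Hz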